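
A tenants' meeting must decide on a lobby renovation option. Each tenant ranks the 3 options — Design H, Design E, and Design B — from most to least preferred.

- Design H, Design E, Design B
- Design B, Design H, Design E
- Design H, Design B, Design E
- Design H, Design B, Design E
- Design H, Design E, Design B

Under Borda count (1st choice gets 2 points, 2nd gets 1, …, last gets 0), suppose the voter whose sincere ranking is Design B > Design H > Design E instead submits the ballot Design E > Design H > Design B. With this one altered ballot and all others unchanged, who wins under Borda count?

Design H

Borda totals with the altered ballot: Design H 9, Design E 4, Design B 2.
The winner is unchanged: still Design H.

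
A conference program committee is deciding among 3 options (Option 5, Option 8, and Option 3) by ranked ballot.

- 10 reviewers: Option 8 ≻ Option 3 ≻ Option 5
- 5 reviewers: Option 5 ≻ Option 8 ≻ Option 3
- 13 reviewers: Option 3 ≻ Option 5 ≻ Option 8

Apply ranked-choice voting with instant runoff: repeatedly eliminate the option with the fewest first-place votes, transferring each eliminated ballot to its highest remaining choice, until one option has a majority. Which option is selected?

Round 1: Option 3 13, Option 8 10, Option 5 5. Option 5 has the fewest and is eliminated.
Round 2: Option 8 15, Option 3 13. Option 8 has a majority.

Option 8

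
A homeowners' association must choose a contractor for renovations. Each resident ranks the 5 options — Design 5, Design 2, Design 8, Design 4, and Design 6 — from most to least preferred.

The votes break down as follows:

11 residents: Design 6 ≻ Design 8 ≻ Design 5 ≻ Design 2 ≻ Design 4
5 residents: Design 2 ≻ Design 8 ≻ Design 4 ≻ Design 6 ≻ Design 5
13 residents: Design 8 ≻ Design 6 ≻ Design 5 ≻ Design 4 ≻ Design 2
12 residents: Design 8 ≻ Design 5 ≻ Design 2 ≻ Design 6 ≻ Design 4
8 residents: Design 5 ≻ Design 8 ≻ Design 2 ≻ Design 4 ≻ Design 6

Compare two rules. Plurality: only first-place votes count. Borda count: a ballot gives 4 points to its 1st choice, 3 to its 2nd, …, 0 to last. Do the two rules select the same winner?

Yes

Plurality first-place counts: Design 5 8, Design 2 5, Design 8 25, Design 4 0, Design 6 11 → Design 8.
Borda totals: Design 5 116, Design 2 71, Design 8 172, Design 4 31, Design 6 100 → Design 8.
The two rules agree on Design 8.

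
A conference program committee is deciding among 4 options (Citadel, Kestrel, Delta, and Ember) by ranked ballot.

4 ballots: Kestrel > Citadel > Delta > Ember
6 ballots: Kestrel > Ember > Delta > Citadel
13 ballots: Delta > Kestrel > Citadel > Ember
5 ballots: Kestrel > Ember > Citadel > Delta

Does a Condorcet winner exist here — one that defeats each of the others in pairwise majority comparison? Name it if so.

Head-to-head results (28 voters total):
Citadel vs Kestrel: Kestrel wins 28–0.
Citadel vs Delta: Delta wins 19–9.
Citadel vs Ember: Citadel wins 17–11.
Kestrel vs Delta: Kestrel wins 15–13.
Kestrel vs Ember: Kestrel wins 28–0.
Delta vs Ember: Delta wins 17–11.
Kestrel beats each rival — Citadel (28–0), Delta (15–13), Ember (28–0) — so Kestrel is the Condorcet winner.

Kestrel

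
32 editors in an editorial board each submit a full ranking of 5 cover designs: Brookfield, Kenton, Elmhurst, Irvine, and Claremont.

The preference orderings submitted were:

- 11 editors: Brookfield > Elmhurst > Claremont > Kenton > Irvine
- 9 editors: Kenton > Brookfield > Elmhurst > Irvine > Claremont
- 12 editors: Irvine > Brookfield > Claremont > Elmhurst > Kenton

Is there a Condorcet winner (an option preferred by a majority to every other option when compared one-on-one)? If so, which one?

Brookfield

Head-to-head results (32 voters total):
Brookfield vs Kenton: Brookfield wins 23–9.
Brookfield vs Elmhurst: Brookfield wins 32–0.
Brookfield vs Irvine: Brookfield wins 20–12.
Brookfield vs Claremont: Brookfield wins 32–0.
Kenton vs Elmhurst: Elmhurst wins 23–9.
Kenton vs Irvine: Kenton wins 20–12.
Kenton vs Claremont: Claremont wins 23–9.
Elmhurst vs Irvine: Elmhurst wins 20–12.
Elmhurst vs Claremont: Elmhurst wins 20–12.
Irvine vs Claremont: Irvine wins 21–11.
Brookfield beats each rival — Kenton (23–9), Elmhurst (32–0), Irvine (20–12), Claremont (32–0) — so Brookfield is the Condorcet winner.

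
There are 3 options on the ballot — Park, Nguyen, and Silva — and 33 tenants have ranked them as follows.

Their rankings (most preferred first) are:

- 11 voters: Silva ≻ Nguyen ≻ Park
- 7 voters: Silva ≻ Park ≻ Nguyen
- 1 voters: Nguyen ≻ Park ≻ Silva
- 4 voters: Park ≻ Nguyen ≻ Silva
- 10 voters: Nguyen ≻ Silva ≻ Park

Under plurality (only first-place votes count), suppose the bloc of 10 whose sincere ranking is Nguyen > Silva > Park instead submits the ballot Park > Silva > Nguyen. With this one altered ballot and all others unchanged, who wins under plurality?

Silva

First-place totals with the altered ballot: Park 14, Nguyen 1, Silva 18.
The winner is unchanged: still Silva.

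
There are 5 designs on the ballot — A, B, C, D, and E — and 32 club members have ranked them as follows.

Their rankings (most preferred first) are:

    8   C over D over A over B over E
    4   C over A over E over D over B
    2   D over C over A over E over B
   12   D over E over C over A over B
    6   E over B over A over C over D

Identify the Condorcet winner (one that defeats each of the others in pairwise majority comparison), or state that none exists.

None — there is no Condorcet winner

Head-to-head results (32 voters total):
A vs B: A wins 26–6.
A vs C: C wins 26–6.
A vs D: D wins 22–10.
A vs E: E wins 18–14.
B vs C: C wins 26–6.
B vs D: D wins 26–6.
B vs E: E wins 24–8.
C vs D: C wins 18–14.
C vs E: E wins 18–14.
D vs E: D wins 22–10.
No candidate beats all others: C beats D beats E beats C, a majority cycle.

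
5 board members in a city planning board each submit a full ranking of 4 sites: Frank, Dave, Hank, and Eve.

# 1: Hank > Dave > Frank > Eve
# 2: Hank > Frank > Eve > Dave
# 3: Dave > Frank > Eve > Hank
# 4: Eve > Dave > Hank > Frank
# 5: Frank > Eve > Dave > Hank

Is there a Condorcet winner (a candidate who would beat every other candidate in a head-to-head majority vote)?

Head-to-head results (5 voters total):
Frank vs Dave: Dave wins 3–2.
Frank vs Hank: Hank wins 3–2.
Frank vs Eve: Frank wins 4–1.
Dave vs Hank: Dave wins 3–2.
Dave vs Eve: Eve wins 3–2.
Hank vs Eve: Eve wins 3–2.
No candidate beats all others: Frank beats Eve beats Dave beats Frank, a majority cycle.

No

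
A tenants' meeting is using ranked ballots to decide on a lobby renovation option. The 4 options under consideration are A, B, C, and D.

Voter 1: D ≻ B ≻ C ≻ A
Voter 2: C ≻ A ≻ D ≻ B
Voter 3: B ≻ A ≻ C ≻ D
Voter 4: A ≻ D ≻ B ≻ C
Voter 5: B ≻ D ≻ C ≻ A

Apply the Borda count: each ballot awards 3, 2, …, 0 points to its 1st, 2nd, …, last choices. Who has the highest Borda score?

Borda scores:
  A: 0 + 2 + 2 + 3 + 0 = 7
  B: 2 + 0 + 3 + 1 + 3 = 9
  C: 1 + 3 + 1 + 0 + 1 = 6
  D: 3 + 1 + 0 + 2 + 2 = 8
B has the highest total.

B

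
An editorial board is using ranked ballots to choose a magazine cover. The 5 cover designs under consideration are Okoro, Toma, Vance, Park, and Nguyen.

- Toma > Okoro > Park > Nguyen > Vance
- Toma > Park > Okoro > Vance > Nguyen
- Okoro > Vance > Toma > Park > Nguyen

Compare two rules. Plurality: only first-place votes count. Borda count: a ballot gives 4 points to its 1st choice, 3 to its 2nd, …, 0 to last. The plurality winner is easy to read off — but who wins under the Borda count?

Plurality first-place counts: Okoro 1, Toma 2, Vance 0, Park 0, Nguyen 0 → Toma.
Borda totals: Okoro 9, Toma 10, Vance 4, Park 6, Nguyen 1 → Toma.

Toma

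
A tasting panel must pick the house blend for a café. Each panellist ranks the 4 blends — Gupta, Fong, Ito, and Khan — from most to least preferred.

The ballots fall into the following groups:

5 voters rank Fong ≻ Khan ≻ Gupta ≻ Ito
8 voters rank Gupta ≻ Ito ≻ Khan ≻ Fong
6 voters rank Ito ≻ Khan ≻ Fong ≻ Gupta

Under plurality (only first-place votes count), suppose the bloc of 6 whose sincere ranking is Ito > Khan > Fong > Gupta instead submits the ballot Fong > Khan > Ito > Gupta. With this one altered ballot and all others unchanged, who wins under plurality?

Fong

First-place totals with the altered ballot: Gupta 8, Fong 11, Ito 0, Khan 0.
The switch changes the winner from Gupta to Fong.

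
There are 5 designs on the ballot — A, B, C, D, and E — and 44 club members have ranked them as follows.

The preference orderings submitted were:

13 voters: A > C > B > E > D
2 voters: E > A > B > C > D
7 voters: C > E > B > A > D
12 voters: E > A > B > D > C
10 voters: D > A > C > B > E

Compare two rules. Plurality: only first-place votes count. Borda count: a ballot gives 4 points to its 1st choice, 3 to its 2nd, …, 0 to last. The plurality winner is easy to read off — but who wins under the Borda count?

Plurality first-place counts: A 13, B 0, C 7, D 10, E 14 → E.
Borda totals: A 131, B 78, C 89, D 52, E 90 → A.

A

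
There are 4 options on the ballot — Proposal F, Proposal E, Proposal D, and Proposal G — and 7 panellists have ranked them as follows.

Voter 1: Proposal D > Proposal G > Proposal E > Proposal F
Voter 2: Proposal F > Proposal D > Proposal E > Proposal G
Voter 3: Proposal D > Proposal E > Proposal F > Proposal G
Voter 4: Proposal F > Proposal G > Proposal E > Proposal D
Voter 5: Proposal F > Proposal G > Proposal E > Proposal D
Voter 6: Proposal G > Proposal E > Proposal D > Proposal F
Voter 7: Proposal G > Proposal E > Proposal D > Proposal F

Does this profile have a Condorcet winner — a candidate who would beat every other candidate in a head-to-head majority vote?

No

Head-to-head results (7 voters total):
Proposal F vs Proposal E: Proposal E wins 4–3.
Proposal F vs Proposal D: Proposal D wins 4–3.
Proposal F vs Proposal G: Proposal F wins 4–3.
Proposal E vs Proposal D: Proposal E wins 4–3.
Proposal E vs Proposal G: Proposal G wins 5–2.
Proposal D vs Proposal G: Proposal G wins 4–3.
No candidate beats all others: Proposal F beats Proposal G beats Proposal E beats Proposal F, a majority cycle.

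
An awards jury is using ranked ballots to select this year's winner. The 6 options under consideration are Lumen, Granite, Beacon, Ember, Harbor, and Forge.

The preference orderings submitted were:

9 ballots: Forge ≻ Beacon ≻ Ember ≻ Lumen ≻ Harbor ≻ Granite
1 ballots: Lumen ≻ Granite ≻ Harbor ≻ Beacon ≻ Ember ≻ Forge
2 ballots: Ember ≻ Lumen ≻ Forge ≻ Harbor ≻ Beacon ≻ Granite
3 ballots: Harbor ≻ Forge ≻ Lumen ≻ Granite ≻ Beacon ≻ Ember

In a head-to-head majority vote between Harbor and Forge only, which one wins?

Ballots ranking Harbor above Forge: 1+3 = 4.
Ballots ranking Forge above Harbor: 9+2 = 11.
Forge wins the head-to-head, 11–4.

Forge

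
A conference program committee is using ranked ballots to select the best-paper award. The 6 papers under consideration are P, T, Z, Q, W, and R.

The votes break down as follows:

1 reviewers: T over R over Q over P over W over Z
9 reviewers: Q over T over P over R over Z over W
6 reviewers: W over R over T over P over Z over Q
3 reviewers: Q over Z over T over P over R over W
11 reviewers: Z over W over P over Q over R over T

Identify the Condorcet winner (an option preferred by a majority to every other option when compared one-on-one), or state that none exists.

Head-to-head results (30 voters total):
P vs T: T wins 19–11.
P vs Z: P wins 16–14.
P vs Q: P wins 17–13.
P vs W: W wins 17–13.
P vs R: P wins 23–7.
T vs Z: T wins 16–14.
T vs Q: Q wins 23–7.
T vs W: W wins 17–13.
T vs R: R wins 17–13.
Z vs Q: Z wins 17–13.
Z vs W: Z wins 23–7.
Z vs R: R wins 16–14.
Q vs W: W wins 17–13.
Q vs R: Q wins 23–7.
W vs R: W wins 17–13.
No candidate beats all others: P beats Q beats T beats P, a majority cycle.

There is no Condorcet winner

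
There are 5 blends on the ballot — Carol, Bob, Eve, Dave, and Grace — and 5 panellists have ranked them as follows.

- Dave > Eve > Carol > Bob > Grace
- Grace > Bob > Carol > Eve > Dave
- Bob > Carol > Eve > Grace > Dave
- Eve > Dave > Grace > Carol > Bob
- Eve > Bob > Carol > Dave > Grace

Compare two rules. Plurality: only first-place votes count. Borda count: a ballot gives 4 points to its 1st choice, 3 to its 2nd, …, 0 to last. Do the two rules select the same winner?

Plurality first-place counts: Carol 0, Bob 1, Eve 2, Dave 1, Grace 1 → Eve.
Borda totals: Carol 10, Bob 11, Eve 14, Dave 8, Grace 7 → Eve.
The two rules agree on Eve.

Yes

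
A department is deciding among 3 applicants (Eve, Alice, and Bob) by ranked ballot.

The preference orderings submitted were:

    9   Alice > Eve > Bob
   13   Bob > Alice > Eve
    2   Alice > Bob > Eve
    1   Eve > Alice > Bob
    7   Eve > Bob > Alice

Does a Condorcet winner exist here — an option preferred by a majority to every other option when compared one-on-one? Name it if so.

No Condorcet winner

Head-to-head results (32 voters total):
Eve vs Alice: Alice wins 24–8.
Eve vs Bob: Eve wins 17–15.
Alice vs Bob: Bob wins 20–12.
No candidate beats all others: Eve beats Bob beats Alice beats Eve, a majority cycle.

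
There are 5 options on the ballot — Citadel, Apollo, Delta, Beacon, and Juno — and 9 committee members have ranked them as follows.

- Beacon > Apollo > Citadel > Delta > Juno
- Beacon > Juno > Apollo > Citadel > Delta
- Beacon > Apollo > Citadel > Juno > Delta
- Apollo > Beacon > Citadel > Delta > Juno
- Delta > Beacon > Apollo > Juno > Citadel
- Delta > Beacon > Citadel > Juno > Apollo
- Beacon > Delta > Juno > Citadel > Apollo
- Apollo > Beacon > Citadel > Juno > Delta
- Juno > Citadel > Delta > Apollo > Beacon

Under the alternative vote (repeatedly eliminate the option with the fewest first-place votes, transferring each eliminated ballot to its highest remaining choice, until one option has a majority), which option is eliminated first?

Round 1: Beacon 4, Apollo 2, Delta 2, Juno 1, Citadel 0. Citadel has the fewest and is eliminated.
Round 2: Beacon 4, Apollo 2, Delta 2, Juno 1. Juno has the fewest and is eliminated.
Round 3: Beacon 4, Delta 3, Apollo 2. Apollo has the fewest and is eliminated.
Round 4: Beacon 6, Delta 3. Beacon has a majority.

Citadel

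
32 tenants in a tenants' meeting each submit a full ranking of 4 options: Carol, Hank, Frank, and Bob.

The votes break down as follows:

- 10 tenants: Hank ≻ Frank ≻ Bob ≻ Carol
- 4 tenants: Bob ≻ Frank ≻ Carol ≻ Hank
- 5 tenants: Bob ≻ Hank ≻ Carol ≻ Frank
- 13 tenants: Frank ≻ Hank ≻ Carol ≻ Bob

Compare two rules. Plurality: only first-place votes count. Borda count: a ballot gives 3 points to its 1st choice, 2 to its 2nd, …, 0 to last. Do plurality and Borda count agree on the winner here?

Plurality first-place counts: Carol 0, Hank 10, Frank 13, Bob 9 → Frank.
Borda totals: Carol 22, Hank 66, Frank 67, Bob 37 → Frank.
The two rules agree on Frank.

Yes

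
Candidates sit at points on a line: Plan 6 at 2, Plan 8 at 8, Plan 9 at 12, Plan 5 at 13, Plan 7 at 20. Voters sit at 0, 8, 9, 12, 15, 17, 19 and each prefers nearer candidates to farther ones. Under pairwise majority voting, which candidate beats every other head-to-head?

With single-peaked preferences on a line, the Condorcet winner is the candidate closest to the median voter.
The median voter (position 12) is closest to Plan 9 at 12.
Check: Plan 9 vs Plan 6 — voters closer to Plan 9: 6 of 7.

Plan 9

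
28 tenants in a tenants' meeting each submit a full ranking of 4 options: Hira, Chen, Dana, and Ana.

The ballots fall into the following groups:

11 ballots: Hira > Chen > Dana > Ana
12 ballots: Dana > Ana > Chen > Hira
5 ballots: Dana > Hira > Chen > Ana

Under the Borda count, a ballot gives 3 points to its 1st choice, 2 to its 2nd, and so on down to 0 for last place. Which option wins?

Borda scores:
  Hira: 11·3 + 12·0 + 5·2 = 43
  Chen: 11·2 + 12·1 + 5·1 = 39
  Dana: 11·1 + 12·3 + 5·3 = 62
  Ana: 11·0 + 12·2 + 5·0 = 24
Dana has the highest total.

Dana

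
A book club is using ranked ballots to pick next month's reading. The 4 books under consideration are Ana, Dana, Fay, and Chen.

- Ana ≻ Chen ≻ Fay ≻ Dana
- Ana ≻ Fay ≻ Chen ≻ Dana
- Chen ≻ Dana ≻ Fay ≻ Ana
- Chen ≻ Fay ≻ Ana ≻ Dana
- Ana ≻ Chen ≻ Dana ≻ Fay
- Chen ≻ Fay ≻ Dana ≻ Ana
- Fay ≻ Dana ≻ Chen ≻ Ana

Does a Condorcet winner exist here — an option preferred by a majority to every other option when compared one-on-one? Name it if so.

Chen

Head-to-head results (7 voters total):
Ana vs Dana: Ana wins 4–3.
Ana vs Fay: Fay wins 4–3.
Ana vs Chen: Chen wins 4–3.
Dana vs Fay: Fay wins 5–2.
Dana vs Chen: Chen wins 6–1.
Fay vs Chen: Chen wins 5–2.
Chen beats each rival — Ana (4–3), Dana (6–1), Fay (5–2) — so Chen is the Condorcet winner.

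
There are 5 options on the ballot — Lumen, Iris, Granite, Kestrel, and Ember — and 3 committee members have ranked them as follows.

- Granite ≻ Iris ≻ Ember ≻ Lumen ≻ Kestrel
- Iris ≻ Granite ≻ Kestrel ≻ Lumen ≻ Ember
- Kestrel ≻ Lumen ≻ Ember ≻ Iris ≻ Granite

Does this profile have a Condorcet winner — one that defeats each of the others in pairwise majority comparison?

Yes

Head-to-head results (3 voters total):
Lumen vs Iris: Iris wins 2–1.
Lumen vs Granite: Granite wins 2–1.
Lumen vs Kestrel: Kestrel wins 2–1.
Lumen vs Ember: Lumen wins 2–1.
Iris vs Granite: Iris wins 2–1.
Iris vs Kestrel: Iris wins 2–1.
Iris vs Ember: Iris wins 2–1.
Granite vs Kestrel: Granite wins 2–1.
Granite vs Ember: Granite wins 2–1.
Kestrel vs Ember: Kestrel wins 2–1.
Iris beats each rival — Lumen (2–1), Granite (2–1), Kestrel (2–1), Ember (2–1) — so Iris is the Condorcet winner.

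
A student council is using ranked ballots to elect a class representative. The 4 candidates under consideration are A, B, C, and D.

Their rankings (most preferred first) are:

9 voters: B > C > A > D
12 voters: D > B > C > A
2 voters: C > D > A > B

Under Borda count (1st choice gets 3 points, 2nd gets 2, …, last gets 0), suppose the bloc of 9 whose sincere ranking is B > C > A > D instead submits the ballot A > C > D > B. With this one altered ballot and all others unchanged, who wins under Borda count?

D

Borda totals with the altered ballot: A 29, B 24, C 36, D 49.
The switch changes the winner from B to D.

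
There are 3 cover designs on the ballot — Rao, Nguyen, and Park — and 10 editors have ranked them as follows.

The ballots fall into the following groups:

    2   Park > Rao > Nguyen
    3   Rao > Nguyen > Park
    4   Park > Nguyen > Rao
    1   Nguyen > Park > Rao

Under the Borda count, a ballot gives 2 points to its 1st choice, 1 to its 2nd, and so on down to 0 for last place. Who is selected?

Park

Borda scores:
  Rao: 2·1 + 3·2 + 4·0 + 0 = 8
  Nguyen: 2·0 + 3·1 + 4·1 + 2 = 9
  Park: 2·2 + 3·0 + 4·2 + 1 = 13
Park has the highest total.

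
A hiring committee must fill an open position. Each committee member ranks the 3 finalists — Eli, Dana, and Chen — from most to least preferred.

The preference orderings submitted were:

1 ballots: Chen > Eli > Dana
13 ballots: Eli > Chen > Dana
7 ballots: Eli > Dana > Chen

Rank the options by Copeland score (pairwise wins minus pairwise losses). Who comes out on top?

Pairwise results:
  Eli vs Dana: Eli wins 21–0.
  Eli vs Chen: Eli wins 20–1.
  Dana vs Chen: Chen wins 14–7.
Copeland scores (wins − losses):
  Eli: 2 − 0 = 2
  Dana: 0 − 2 = -2
  Chen: 1 − 1 = 0
Eli has the best Copeland score.

Eli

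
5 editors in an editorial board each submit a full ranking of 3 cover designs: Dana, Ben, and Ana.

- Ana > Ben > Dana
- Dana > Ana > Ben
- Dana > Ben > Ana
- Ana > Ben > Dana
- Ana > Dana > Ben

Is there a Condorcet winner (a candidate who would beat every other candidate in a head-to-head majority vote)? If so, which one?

Ana

Head-to-head results (5 voters total):
Dana vs Ben: Dana wins 3–2.
Dana vs Ana: Ana wins 3–2.
Ben vs Ana: Ana wins 4–1.
Ana beats each rival — Dana (3–2), Ben (4–1) — so Ana is the Condorcet winner.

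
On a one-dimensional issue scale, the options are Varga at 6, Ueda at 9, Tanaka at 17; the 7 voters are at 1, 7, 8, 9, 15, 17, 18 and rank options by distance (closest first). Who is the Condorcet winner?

Ueda

With single-peaked preferences on a line, the Condorcet winner is the candidate closest to the median voter.
The median voter (position 9) is closest to Ueda at 9.
Check: Ueda vs Tanaka — voters closer to Ueda: 4 of 7.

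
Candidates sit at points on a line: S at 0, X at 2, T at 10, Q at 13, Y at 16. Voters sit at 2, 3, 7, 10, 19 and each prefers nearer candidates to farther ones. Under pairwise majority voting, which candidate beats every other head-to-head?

T

With single-peaked preferences on a line, the Condorcet winner is the candidate closest to the median voter.
The median voter (position 7) is closest to T at 10.
Check: T vs X — voters closer to T: 3 of 5.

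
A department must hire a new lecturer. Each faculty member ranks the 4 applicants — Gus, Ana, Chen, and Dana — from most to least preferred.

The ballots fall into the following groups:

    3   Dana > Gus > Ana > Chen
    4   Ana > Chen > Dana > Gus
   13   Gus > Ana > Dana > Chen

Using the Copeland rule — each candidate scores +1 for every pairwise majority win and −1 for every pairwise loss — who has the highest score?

Gus

Pairwise results:
  Gus vs Ana: Gus wins 16–4.
  Gus vs Chen: Gus wins 16–4.
  Gus vs Dana: Gus wins 13–7.
  Ana vs Chen: Ana wins 20–0.
  Ana vs Dana: Ana wins 17–3.
  Chen vs Dana: Dana wins 16–4.
Copeland scores (wins − losses):
  Gus: 3 − 0 = 3
  Ana: 2 − 1 = 1
  Chen: 0 − 3 = -3
  Dana: 1 − 2 = -1
Gus has the best Copeland score.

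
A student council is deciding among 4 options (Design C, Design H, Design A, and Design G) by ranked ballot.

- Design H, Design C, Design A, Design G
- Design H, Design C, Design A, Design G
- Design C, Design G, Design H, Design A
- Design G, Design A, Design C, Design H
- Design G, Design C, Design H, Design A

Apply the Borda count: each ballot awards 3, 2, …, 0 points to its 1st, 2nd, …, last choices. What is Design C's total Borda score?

Borda scores:
  Design C: 2 + 2 + 3 + 1 + 2 = 10
  Design H: 3 + 3 + 1 + 0 + 1 = 8
  Design A: 1 + 1 + 0 + 2 + 0 = 4
  Design G: 0 + 0 + 2 + 3 + 3 = 8

10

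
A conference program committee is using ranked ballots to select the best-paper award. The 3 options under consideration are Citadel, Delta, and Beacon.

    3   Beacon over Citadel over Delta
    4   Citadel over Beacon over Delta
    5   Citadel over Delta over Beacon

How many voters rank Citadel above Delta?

12

Ballots ranking Citadel above Delta: 3+4+5 = 12.
Ballots ranking Delta above Citadel: 0.
So 12 of 12 voters prefer Citadel to Delta.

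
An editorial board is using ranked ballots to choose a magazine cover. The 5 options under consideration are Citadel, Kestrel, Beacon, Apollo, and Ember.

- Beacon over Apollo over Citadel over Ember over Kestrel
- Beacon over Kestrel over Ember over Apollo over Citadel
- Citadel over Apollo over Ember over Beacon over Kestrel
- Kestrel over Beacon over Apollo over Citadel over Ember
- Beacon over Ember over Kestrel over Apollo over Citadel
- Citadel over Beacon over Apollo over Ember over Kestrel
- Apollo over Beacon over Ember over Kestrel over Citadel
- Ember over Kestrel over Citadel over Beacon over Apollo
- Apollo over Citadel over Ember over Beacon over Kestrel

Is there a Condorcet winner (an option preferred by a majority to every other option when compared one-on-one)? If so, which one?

Beacon

Head-to-head results (9 voters total):
Citadel vs Kestrel: Kestrel wins 5–4.
Citadel vs Beacon: Beacon wins 5–4.
Citadel vs Apollo: Apollo wins 6–3.
Citadel vs Ember: Citadel wins 5–4.
Kestrel vs Beacon: Beacon wins 7–2.
Kestrel vs Apollo: Apollo wins 5–4.
Kestrel vs Ember: Ember wins 7–2.
Beacon vs Apollo: Beacon wins 6–3.
Beacon vs Ember: Beacon wins 6–3.
Apollo vs Ember: Apollo wins 6–3.
Beacon beats each rival — Citadel (5–4), Kestrel (7–2), Apollo (6–3), Ember (6–3) — so Beacon is the Condorcet winner.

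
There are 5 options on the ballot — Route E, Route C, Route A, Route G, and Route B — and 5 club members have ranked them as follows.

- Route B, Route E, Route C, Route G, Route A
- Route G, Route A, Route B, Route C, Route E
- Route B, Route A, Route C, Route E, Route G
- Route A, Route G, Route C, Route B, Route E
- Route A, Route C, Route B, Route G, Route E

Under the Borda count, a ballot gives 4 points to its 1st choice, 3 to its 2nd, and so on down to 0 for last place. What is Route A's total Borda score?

Borda scores:
  Route E: 3 + 0 + 1 + 0 + 0 = 4
  Route C: 2 + 1 + 2 + 2 + 3 = 10
  Route A: 0 + 3 + 3 + 4 + 4 = 14
  Route G: 1 + 4 + 0 + 3 + 1 = 9
  Route B: 4 + 2 + 4 + 1 + 2 = 13

14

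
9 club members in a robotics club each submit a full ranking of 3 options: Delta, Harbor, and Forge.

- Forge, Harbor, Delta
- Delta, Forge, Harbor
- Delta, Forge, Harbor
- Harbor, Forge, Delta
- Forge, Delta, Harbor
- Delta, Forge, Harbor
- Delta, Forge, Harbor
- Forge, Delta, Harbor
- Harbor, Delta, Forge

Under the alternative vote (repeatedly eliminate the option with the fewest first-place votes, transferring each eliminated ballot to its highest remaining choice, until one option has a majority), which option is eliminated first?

Harbor

Round 1: Delta 4, Forge 3, Harbor 2. Harbor has the fewest and is eliminated.
Round 2: Delta 5, Forge 4. Delta has a majority.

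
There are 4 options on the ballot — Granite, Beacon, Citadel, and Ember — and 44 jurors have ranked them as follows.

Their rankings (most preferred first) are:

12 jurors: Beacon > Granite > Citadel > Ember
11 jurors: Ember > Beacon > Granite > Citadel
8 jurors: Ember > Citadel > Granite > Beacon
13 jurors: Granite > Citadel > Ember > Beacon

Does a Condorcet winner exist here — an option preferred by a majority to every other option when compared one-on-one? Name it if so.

None — there is no Condorcet winner

Head-to-head results (44 voters total):
Granite vs Beacon: Beacon wins 23–21.
Granite vs Citadel: Granite wins 36–8.
Granite vs Ember: Granite wins 25–19.
Beacon vs Citadel: Beacon wins 23–21.
Beacon vs Ember: Ember wins 32–12.
Citadel vs Ember: Citadel wins 25–19.
No candidate beats all others: Granite beats Ember beats Beacon beats Granite, a majority cycle.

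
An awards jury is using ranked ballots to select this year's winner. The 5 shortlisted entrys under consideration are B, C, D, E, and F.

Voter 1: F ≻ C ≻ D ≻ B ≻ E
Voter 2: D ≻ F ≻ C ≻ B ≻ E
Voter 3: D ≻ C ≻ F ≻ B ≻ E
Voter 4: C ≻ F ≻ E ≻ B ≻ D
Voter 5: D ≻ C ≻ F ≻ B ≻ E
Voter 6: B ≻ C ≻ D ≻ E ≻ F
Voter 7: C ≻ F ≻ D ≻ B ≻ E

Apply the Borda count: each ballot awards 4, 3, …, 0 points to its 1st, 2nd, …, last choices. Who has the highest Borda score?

C

Borda scores:
  B: 1 + 1 + 1 + 1 + 1 + 4 + 1 = 10
  C: 3 + 2 + 3 + 4 + 3 + 3 + 4 = 22
  D: 2 + 4 + 4 + 0 + 4 + 2 + 2 = 18
  E: 0 + 0 + 0 + 2 + 0 + 1 + 0 = 3
  F: 4 + 3 + 2 + 3 + 2 + 0 + 3 = 17
C has the highest total.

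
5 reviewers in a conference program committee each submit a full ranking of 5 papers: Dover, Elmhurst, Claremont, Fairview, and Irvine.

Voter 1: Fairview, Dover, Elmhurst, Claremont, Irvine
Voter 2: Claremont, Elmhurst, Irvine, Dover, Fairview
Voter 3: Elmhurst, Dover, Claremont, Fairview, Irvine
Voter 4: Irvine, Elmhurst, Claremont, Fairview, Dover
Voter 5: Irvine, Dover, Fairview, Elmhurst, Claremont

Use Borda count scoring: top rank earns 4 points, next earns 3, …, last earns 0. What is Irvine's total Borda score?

Borda scores:
  Dover: 3 + 1 + 3 + 0 + 3 = 10
  Elmhurst: 2 + 3 + 4 + 3 + 1 = 13
  Claremont: 1 + 4 + 2 + 2 + 0 = 9
  Fairview: 4 + 0 + 1 + 1 + 2 = 8
  Irvine: 0 + 2 + 0 + 4 + 4 = 10

10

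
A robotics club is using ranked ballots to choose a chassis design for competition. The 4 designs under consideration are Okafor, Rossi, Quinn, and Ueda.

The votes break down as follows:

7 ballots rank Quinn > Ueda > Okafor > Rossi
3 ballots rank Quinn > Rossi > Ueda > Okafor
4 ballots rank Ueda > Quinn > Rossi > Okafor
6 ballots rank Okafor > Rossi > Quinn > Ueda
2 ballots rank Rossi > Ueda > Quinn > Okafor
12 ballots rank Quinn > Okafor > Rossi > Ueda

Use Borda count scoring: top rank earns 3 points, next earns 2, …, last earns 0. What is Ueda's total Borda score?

33

Borda scores:
  Okafor: 7·1 + 3·0 + 4·0 + 6·3 + 2·0 + 12·2 = 49
  Rossi: 7·0 + 3·2 + 4·1 + 6·2 + 2·3 + 12·1 = 40
  Quinn: 7·3 + 3·3 + 4·2 + 6·1 + 2·1 + 12·3 = 82
  Ueda: 7·2 + 3·1 + 4·3 + 6·0 + 2·2 + 12·0 = 33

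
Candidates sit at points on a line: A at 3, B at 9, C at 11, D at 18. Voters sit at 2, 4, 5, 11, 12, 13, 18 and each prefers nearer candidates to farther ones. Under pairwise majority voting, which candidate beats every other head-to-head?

With single-peaked preferences on a line, the Condorcet winner is the candidate closest to the median voter.
The median voter (position 11) is closest to C at 11.
Check: C vs A — voters closer to C: 4 of 7.

C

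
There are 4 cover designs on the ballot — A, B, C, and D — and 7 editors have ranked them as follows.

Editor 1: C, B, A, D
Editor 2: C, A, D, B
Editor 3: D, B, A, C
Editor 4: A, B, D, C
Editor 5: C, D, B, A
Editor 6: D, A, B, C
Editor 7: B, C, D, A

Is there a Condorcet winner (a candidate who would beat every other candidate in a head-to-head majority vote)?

No

Head-to-head results (7 voters total):
A vs B: B wins 4–3.
A vs C: C wins 4–3.
A vs D: D wins 4–3.
B vs C: B wins 4–3.
B vs D: D wins 4–3.
C vs D: C wins 4–3.
No candidate beats all others: B beats C beats D beats B, a majority cycle.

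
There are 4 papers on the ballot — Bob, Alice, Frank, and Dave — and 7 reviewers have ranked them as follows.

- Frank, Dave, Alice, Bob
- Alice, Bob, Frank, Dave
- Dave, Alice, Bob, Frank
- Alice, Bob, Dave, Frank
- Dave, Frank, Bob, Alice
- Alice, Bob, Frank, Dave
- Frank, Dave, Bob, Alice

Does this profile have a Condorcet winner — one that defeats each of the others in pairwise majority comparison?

Head-to-head results (7 voters total):
Bob vs Alice: Alice wins 5–2.
Bob vs Frank: Bob wins 4–3.
Bob vs Dave: Dave wins 4–3.
Alice vs Frank: Alice wins 4–3.
Alice vs Dave: Dave wins 4–3.
Frank vs Dave: Frank wins 4–3.
No candidate beats all others: Bob beats Frank beats Dave beats Bob, a majority cycle.

No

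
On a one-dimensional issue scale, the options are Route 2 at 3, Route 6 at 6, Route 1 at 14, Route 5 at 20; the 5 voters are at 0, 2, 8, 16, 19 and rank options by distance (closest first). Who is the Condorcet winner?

Route 6

With single-peaked preferences on a line, the Condorcet winner is the candidate closest to the median voter.
The median voter (position 8) is closest to Route 6 at 6.
Check: Route 6 vs Route 2 — voters closer to Route 6: 3 of 5.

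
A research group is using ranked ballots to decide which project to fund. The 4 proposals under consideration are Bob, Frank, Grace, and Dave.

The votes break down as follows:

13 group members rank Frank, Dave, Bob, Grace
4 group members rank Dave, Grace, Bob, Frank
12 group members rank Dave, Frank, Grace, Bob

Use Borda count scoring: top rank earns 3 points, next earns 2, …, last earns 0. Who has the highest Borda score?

Borda scores:
  Bob: 13·1 + 4·1 + 12·0 = 17
  Frank: 13·3 + 4·0 + 12·2 = 63
  Grace: 13·0 + 4·2 + 12·1 = 20
  Dave: 13·2 + 4·3 + 12·3 = 74
Dave has the highest total.

Dave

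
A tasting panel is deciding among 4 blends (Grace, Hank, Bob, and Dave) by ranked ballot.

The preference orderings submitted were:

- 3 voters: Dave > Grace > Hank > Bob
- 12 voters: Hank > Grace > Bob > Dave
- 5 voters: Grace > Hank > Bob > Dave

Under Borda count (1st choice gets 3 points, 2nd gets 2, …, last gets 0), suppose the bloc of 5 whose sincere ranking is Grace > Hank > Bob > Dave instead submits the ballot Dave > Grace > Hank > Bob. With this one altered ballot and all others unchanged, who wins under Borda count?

Hank

Borda totals with the altered ballot: Grace 40, Hank 44, Bob 12, Dave 24.
The winner is unchanged: still Hank.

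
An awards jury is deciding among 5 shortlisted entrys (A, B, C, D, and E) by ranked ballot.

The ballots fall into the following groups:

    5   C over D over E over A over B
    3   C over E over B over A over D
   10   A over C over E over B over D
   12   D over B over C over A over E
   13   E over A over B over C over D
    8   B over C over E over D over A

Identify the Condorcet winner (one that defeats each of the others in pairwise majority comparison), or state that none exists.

None — there is no Condorcet winner

Head-to-head results (51 voters total):
A vs B: A wins 28–23.
A vs C: C wins 28–23.
A vs D: A wins 26–25.
A vs E: E wins 29–22.
B vs C: B wins 33–18.
B vs D: B wins 34–17.
B vs E: E wins 31–20.
C vs D: C wins 39–12.
C vs E: C wins 38–13.
D vs E: E wins 34–17.
No candidate beats all others: A beats B beats C beats A, a majority cycle.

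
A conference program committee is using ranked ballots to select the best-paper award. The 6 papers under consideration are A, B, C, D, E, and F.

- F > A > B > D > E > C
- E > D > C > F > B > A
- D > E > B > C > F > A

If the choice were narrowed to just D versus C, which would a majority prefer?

Ballots ranking D above C: 3.
Ballots ranking C above D: 0.
D wins the head-to-head, 3–0.

D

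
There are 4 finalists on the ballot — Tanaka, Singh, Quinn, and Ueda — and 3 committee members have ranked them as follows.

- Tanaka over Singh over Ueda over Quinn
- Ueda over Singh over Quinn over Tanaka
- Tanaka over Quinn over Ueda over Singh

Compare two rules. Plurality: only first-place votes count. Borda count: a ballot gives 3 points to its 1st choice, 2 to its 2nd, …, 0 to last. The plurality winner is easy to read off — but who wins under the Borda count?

Plurality first-place counts: Tanaka 2, Singh 0, Quinn 0, Ueda 1 → Tanaka.
Borda totals: Tanaka 6, Singh 4, Quinn 3, Ueda 5 → Tanaka.

Tanaka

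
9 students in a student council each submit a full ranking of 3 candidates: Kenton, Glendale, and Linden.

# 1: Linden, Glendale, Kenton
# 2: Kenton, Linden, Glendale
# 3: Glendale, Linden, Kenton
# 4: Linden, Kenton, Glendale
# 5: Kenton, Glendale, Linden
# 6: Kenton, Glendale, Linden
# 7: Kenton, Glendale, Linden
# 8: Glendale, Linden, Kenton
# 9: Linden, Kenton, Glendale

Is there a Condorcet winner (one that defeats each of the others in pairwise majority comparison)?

No

Head-to-head results (9 voters total):
Kenton vs Glendale: Kenton wins 6–3.
Kenton vs Linden: Linden wins 5–4.
Glendale vs Linden: Glendale wins 5–4.
No candidate beats all others: Kenton beats Glendale beats Linden beats Kenton, a majority cycle.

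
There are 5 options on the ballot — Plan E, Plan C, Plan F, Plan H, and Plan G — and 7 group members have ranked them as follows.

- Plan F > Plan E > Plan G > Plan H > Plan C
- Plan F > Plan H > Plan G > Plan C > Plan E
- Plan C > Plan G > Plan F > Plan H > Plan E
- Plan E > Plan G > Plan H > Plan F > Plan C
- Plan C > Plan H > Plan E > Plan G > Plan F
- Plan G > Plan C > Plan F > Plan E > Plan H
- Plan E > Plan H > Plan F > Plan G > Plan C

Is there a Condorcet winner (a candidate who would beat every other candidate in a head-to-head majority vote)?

No

Head-to-head results (7 voters total):
Plan E vs Plan C: Plan C wins 4–3.
Plan E vs Plan F: Plan F wins 4–3.
Plan E vs Plan H: Plan E wins 4–3.
Plan E vs Plan G: Plan E wins 4–3.
Plan C vs Plan F: Plan F wins 4–3.
Plan C vs Plan H: Plan H wins 4–3.
Plan C vs Plan G: Plan G wins 5–2.
Plan F vs Plan H: Plan F wins 4–3.
Plan F vs Plan G: Plan G wins 4–3.
Plan H vs Plan G: Plan G wins 4–3.
No candidate beats all others: Plan E beats Plan H beats Plan C beats Plan E, a majority cycle.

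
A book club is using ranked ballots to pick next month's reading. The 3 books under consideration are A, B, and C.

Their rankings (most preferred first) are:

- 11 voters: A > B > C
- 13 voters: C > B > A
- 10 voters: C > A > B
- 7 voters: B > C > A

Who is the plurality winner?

First-place vote totals:
  A: 11
  B: 7
  C: 23
C has the most first-place votes.

C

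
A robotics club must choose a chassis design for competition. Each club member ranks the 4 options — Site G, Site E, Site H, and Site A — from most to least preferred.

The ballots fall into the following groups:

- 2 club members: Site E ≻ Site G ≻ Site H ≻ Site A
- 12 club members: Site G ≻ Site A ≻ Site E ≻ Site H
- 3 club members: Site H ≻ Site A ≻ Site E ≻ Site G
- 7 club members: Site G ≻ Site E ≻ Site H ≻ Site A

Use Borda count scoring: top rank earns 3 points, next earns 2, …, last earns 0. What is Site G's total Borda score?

Borda scores:
  Site G: 2·2 + 12·3 + 3·0 + 7·3 = 61
  Site E: 2·3 + 12·1 + 3·1 + 7·2 = 35
  Site H: 2·1 + 12·0 + 3·3 + 7·1 = 18
  Site A: 2·0 + 12·2 + 3·2 + 7·0 = 30

61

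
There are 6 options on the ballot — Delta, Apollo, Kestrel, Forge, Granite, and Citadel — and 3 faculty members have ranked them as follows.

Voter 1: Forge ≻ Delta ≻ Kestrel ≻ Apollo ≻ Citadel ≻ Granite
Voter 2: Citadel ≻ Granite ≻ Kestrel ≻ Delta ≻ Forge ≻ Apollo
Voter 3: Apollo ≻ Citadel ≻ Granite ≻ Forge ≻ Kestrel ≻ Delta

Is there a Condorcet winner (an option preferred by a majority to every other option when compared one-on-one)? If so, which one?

There is no Condorcet winner

Head-to-head results (3 voters total):
Delta vs Apollo: Delta wins 2–1.
Delta vs Kestrel: Kestrel wins 2–1.
Delta vs Forge: Forge wins 2–1.
Delta vs Granite: Granite wins 2–1.
Delta vs Citadel: Citadel wins 2–1.
Apollo vs Kestrel: Kestrel wins 2–1.
Apollo vs Forge: Forge wins 2–1.
Apollo vs Granite: Apollo wins 2–1.
Apollo vs Citadel: Apollo wins 2–1.
Kestrel vs Forge: Forge wins 2–1.
Kestrel vs Granite: Granite wins 2–1.
Kestrel vs Citadel: Citadel wins 2–1.
Forge vs Granite: Granite wins 2–1.
Forge vs Citadel: Citadel wins 2–1.
Granite vs Citadel: Citadel wins 3–0.
No candidate beats all others: Delta beats Apollo beats Granite beats Delta, a majority cycle.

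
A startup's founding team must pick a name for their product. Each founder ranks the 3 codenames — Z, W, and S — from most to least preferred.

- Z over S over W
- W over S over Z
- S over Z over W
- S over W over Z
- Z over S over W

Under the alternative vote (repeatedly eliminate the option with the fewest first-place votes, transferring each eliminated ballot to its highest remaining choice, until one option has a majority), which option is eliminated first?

Round 1: Z 2, S 2, W 1. W has the fewest and is eliminated.
Round 2: S 3, Z 2. S has a majority.

W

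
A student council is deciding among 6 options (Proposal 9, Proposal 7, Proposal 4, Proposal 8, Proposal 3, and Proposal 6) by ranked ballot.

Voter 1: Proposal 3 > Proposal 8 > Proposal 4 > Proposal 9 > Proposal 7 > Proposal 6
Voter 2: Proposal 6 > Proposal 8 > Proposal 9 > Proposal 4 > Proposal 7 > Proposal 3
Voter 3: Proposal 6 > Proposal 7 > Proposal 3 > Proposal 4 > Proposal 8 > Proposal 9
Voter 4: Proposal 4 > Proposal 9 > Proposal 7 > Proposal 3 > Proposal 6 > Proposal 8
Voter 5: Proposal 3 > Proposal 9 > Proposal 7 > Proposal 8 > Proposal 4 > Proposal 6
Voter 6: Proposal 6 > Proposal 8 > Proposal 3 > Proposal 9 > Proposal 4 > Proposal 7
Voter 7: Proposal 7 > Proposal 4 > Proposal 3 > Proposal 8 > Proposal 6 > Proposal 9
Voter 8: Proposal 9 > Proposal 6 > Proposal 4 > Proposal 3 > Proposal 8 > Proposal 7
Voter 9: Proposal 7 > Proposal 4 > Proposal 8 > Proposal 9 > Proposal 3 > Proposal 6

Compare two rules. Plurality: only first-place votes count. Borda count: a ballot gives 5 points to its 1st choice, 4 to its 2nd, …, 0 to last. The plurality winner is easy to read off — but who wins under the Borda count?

Plurality first-place counts: Proposal 9 1, Proposal 7 2, Proposal 4 1, Proposal 8 0, Proposal 3 2, Proposal 6 3 → Proposal 6.
Borda totals: Proposal 9 22, Proposal 7 22, Proposal 4 25, Proposal 8 21, Proposal 3 24, Proposal 6 21 → Proposal 4.

Proposal 4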